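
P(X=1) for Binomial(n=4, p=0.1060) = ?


C(4,1) = 4
p^1 = 0.106000
(1-p)^3 = 0.714517
P = 4 * 0.106000 * 0.714517 = 0.3030

P(X=1) = 0.3030


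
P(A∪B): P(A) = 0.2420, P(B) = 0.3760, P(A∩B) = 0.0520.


P(A∪B) = 0.2420 + 0.3760 - 0.0520
= 0.6180 - 0.0520
= 0.5660

P(A∪B) = 0.5660


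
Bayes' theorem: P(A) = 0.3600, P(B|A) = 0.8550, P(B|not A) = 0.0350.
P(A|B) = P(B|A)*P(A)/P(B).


P(B) = P(B|A)*P(A) + P(B|A')*P(A')
= 0.8550*0.3600 + 0.0350*0.6400
= 0.307800 + 0.022400 = 0.330200
P(A|B) = 0.307800/0.330200 = 0.9322

P(A|B) = 0.9322


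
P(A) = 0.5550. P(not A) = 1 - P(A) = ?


P(not A) = 1 - 0.5550 = 0.4450

P(not A) = 0.4450


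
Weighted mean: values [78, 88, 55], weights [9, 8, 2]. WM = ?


Numerator = 78*9 + 88*8 + 55*2 = 1516
Denominator = 9 + 8 + 2 = 19
WM = 1516/19 = 79.7895

WM = 79.7895


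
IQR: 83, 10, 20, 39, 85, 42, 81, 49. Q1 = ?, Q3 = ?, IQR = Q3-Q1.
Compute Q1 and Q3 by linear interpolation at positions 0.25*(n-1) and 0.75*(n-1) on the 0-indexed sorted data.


Sorted: 10, 20, 39, 42, 49, 81, 83, 85
Q1 (25th %ile) = 34.2500
Q3 (75th %ile) = 81.5000
IQR = 81.5000 - 34.2500 = 47.2500

IQR = 47.2500


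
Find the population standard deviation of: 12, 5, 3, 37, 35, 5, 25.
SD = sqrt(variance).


Mean = 17.4286
Variance = 185.1020
SD = sqrt(185.1020) = 13.6052

SD = 13.6052


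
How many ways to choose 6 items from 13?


C(13,6) = 13!/(6! × 7!)
= 6227020800/(720 × 5040)
= 1716

C(13,6) = 1716


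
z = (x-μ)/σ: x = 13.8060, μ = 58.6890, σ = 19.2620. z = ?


z = (13.8060 - 58.6890)/19.2620
= -44.8830/19.2620
= -2.3301

z = -2.3301


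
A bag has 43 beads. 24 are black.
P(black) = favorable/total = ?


P = 24/43 = 0.5581

P = 0.5581


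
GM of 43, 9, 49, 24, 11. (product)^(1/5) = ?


Product = 43 × 9 × 49 × 24 × 11 = 5006232
GM = 5006232^(1/5) = 21.8727

GM = 21.8727


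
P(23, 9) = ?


P(23,9) = 23!/14!
= 25852016738884976640000/87178291200
= 296541907200

P(23,9) = 296541907200


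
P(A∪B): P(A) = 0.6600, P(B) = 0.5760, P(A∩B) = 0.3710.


P(A∪B) = 0.6600 + 0.5760 - 0.3710
= 1.2360 - 0.3710
= 0.8650

P(A∪B) = 0.8650


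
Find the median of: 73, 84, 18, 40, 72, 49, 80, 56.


Sorted: 18, 40, 49, 56, 72, 73, 80, 84
n = 8 (even)
Middle values: 56 and 72
Median = (56+72)/2 = 64.0000

Median = 64.0000


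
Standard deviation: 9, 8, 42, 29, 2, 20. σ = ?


Mean = 18.3333
Variance = 189.5556
SD = sqrt(189.5556) = 13.7679

SD = 13.7679


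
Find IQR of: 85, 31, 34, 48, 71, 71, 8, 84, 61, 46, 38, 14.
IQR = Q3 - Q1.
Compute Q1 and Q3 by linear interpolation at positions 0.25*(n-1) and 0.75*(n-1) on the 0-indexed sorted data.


Sorted: 8, 14, 31, 34, 38, 46, 48, 61, 71, 71, 84, 85
Q1 (25th %ile) = 33.2500
Q3 (75th %ile) = 71.0000
IQR = 71.0000 - 33.2500 = 37.7500

IQR = 37.7500


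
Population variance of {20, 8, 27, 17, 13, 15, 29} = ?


Mean = 18.4286
Squared deviations: 2.4694, 108.7551, 73.4694, 2.0408, 29.4694, 11.7551, 111.7551
Sum = 339.7143
Variance = 339.7143/7 = 48.5306

Variance = 48.5306


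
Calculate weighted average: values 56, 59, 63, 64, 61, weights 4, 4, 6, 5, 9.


Numerator = 56*4 + 59*4 + 63*6 + 64*5 + 61*9 = 1707
Denominator = 4 + 4 + 6 + 5 + 9 = 28
WM = 1707/28 = 60.9643

WM = 60.9643


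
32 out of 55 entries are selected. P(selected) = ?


P = 32/55 = 0.5818

P = 0.5818


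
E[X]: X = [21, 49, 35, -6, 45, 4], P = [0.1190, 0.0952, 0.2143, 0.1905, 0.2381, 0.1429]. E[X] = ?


E[X] = 21*0.1190 + 49*0.0952 + 35*0.2143 - 6*0.1905 + 45*0.2381 + 4*0.1429
= 2.4990 + 4.6648 + 7.5005 - 1.1430 + 10.7145 + 0.5716
= 24.8074

E[X] = 24.8074


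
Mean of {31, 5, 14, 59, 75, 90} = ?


Sum = 31 + 5 + 14 + 59 + 75 + 90 = 274
n = 6
Mean = 274/6 = 45.6667

Mean = 45.6667


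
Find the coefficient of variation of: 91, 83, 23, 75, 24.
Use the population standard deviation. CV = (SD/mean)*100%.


Mean = 59.2000
SD = 29.5865
CV = (29.5865/59.2000)*100 = 49.9772%

CV = 49.9772%


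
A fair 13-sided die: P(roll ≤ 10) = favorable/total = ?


Favorable outcomes (roll ≤ 10): 10
Total outcomes = 13
P = 10/13 = 0.7692

P = 0.7692


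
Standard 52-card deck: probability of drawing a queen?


4 queens in 52 cards
P = 4/52 = 0.0769

P = 0.0769


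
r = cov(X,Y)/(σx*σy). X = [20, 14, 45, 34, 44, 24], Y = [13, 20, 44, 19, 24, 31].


Mean X = 30.1667, Mean Y = 25.1667
SD X = 11.753250, SD Y = 10.023583
Cov = 68.472222
r = 68.472222/(11.753250*10.023583) = 0.5812

r = 0.5812


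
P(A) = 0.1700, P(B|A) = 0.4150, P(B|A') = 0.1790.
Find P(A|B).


P(B) = P(B|A)*P(A) + P(B|A')*P(A')
= 0.4150*0.1700 + 0.1790*0.8300
= 0.070550 + 0.148570 = 0.219120
P(A|B) = 0.070550/0.219120 = 0.3220

P(A|B) = 0.3220


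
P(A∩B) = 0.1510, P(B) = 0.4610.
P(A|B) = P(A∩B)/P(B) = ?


P(A|B) = 0.1510/0.4610 = 0.3275

P(A|B) = 0.3275


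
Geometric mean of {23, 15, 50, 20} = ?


Product = 23 × 15 × 50 × 20 = 345000
GM = 345000^(1/4) = 24.2357

GM = 24.2357


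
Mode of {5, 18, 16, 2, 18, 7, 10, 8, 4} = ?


Frequencies: 2:1, 4:1, 5:1, 7:1, 8:1, 10:1, 16:1, 18:2
Max frequency = 2
Mode = 18

Mode = 18


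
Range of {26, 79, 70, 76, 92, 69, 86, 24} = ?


Max = 92, Min = 24
Range = 92 - 24 = 68

Range = 68


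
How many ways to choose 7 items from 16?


C(16,7) = 16!/(7! × 9!)
= 20922789888000/(5040 × 362880)
= 11440

C(16,7) = 11440


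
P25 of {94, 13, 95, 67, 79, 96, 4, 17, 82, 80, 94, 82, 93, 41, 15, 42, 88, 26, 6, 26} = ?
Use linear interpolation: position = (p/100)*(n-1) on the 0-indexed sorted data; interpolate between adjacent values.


Sorted: 4, 6, 13, 15, 17, 26, 26, 41, 42, 67, 79, 80, 82, 82, 88, 93, 94, 94, 95, 96
n = 20
Index = 25/100 * 19 = 4.7500
Lower = data[4] = 17, Upper = data[5] = 26
P25 = 17 + 0.7500*(9) = 23.7500

P25 = 23.7500


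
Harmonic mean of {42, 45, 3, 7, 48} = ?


Sum of reciprocals = 1/42 + 1/45 + 1/3 + 1/7 + 1/48 = 0.543056
HM = 5/0.543056 = 9.2072

HM = 9.2072


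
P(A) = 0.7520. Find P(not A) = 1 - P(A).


P(not A) = 1 - 0.7520 = 0.2480

P(not A) = 0.2480


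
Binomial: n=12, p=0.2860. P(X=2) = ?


C(12,2) = 66
p^2 = 0.081796
(1-p)^10 = 0.034434
P = 66 * 0.081796 * 0.034434 = 0.1859

P(X=2) = 0.1859


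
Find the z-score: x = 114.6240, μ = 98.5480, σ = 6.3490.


z = (114.6240 - 98.5480)/6.3490
= 16.0760/6.3490
= 2.5321

z = 2.5321


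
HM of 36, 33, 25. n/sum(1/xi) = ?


Sum of reciprocals = 1/36 + 1/33 + 1/25 = 0.098081
HM = 3/0.098081 = 30.5870

HM = 30.5870


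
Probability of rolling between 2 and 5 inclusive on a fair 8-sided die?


Favorable outcomes (2 ≤ roll ≤ 5): 4
Total outcomes = 8
P = 4/8 = 0.5000

P = 0.5000


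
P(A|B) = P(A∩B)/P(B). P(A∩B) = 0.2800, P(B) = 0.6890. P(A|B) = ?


P(A|B) = 0.2800/0.6890 = 0.4064

P(A|B) = 0.4064


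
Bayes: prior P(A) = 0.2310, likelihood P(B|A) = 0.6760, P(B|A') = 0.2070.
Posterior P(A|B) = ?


P(B) = P(B|A)*P(A) + P(B|A')*P(A')
= 0.6760*0.2310 + 0.2070*0.7690
= 0.156156 + 0.159183 = 0.315339
P(A|B) = 0.156156/0.315339 = 0.4952

P(A|B) = 0.4952


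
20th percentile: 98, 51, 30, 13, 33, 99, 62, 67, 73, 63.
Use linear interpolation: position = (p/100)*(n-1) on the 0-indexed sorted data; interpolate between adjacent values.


Sorted: 13, 30, 33, 51, 62, 63, 67, 73, 98, 99
n = 10
Index = 20/100 * 9 = 1.8000
Lower = data[1] = 30, Upper = data[2] = 33
P20 = 30 + 0.8000*(3) = 32.4000

P20 = 32.4000


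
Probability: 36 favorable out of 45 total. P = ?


P = 36/45 = 0.8000

P = 0.8000


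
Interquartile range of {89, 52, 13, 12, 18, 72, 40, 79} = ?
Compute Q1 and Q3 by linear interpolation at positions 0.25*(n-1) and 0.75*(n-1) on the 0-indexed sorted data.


Sorted: 12, 13, 18, 40, 52, 72, 79, 89
Q1 (25th %ile) = 16.7500
Q3 (75th %ile) = 73.7500
IQR = 73.7500 - 16.7500 = 57.0000

IQR = 57.0000


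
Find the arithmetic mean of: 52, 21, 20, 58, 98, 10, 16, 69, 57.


Sum = 52 + 21 + 20 + 58 + 98 + 10 + 16 + 69 + 57 = 401
n = 9
Mean = 401/9 = 44.5556

Mean = 44.5556


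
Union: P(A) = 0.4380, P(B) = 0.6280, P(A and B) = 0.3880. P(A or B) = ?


P(A∪B) = 0.4380 + 0.6280 - 0.3880
= 1.0660 - 0.3880
= 0.6780

P(A∪B) = 0.6780


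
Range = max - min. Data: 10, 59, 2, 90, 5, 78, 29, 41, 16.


Max = 90, Min = 2
Range = 90 - 2 = 88

Range = 88


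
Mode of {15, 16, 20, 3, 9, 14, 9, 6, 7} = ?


Frequencies: 3:1, 6:1, 7:1, 9:2, 14:1, 15:1, 16:1, 20:1
Max frequency = 2
Mode = 9

Mode = 9


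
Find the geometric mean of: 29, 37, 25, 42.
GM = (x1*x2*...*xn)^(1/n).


Product = 29 × 37 × 25 × 42 = 1126650
GM = 1126650^(1/4) = 32.5797

GM = 32.5797


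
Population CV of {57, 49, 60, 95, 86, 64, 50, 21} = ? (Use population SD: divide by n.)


Mean = 60.2500
SD = 21.4112
CV = (21.4112/60.2500)*100 = 35.5372%

CV = 35.5372%


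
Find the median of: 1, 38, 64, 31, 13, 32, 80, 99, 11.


Sorted: 1, 11, 13, 31, 32, 38, 64, 80, 99
n = 9 (odd)
Middle value = 32

Median = 32


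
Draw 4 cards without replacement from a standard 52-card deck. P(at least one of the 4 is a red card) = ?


P(at least one) = 1 - P(none)
P(none) = (26/52) × (25/51) × (24/50) × (23/49) = 0.055222
P(at least one) = 1 - 0.055222 = 0.9448

P = 0.9448


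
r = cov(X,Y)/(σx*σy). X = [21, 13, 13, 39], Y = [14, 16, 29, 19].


Mean X = 21.5000, Mean Y = 19.5000
SD X = 10.618380, SD Y = 5.766281
Cov = -14.250000
r = -14.250000/(10.618380*5.766281) = -0.2327

r = -0.2327


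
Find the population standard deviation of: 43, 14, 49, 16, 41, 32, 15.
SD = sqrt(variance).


Mean = 30.0000
Variance = 190.2857
SD = sqrt(190.2857) = 13.7944

SD = 13.7944


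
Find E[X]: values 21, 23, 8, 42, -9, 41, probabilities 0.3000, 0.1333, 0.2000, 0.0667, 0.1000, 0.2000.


E[X] = 21*0.3000 + 23*0.1333 + 8*0.2000 + 42*0.0667 - 9*0.1000 + 41*0.2000
= 6.3000 + 3.0659 + 1.6000 + 2.8014 - 0.9000 + 8.2000
= 21.0673

E[X] = 21.0673


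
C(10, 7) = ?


C(10,7) = 10!/(7! × 3!)
= 3628800/(5040 × 6)
= 120

C(10,7) = 120


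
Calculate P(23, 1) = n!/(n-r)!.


P(23,1) = 23!/22!
= 25852016738884976640000/1124000727777607680000
= 23

P(23,1) = 23


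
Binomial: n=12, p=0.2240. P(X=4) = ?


C(12,4) = 495
p^4 = 0.002518
(1-p)^8 = 0.131490
P = 495 * 0.002518 * 0.131490 = 0.1639

P(X=4) = 0.1639


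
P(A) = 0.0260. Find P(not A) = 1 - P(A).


P(not A) = 1 - 0.0260 = 0.9740

P(not A) = 0.9740


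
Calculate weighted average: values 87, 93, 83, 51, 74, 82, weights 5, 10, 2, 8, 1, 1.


Numerator = 87*5 + 93*10 + 83*2 + 51*8 + 74*1 + 82*1 = 2095
Denominator = 5 + 10 + 2 + 8 + 1 + 1 = 27
WM = 2095/27 = 77.5926

WM = 77.5926


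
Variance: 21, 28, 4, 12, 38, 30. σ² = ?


Mean = 22.1667
Squared deviations: 1.3611, 34.0278, 330.0278, 103.3611, 250.6944, 61.3611
Sum = 780.8333
Variance = 780.8333/6 = 130.1389

Variance = 130.1389


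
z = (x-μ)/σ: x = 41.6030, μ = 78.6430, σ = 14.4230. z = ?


z = (41.6030 - 78.6430)/14.4230
= -37.0400/14.4230
= -2.5681

z = -2.5681


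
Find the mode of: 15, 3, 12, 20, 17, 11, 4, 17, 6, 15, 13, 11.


Frequencies: 3:1, 4:1, 6:1, 11:2, 12:1, 13:1, 15:2, 17:2, 20:1
Max frequency = 2
Mode = 11, 15, 17

Mode = 11, 15, 17


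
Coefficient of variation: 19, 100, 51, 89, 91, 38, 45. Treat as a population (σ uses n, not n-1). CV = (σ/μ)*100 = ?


Mean = 61.8571
SD = 28.9059
CV = (28.9059/61.8571)*100 = 46.7301%

CV = 46.7301%


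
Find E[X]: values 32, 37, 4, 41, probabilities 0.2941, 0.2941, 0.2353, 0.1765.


E[X] = 32*0.2941 + 37*0.2941 + 4*0.2353 + 41*0.1765
= 9.4112 + 10.8817 + 0.9412 + 7.2365
= 28.4706

E[X] = 28.4706


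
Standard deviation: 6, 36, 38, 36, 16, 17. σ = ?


Mean = 24.8333
Variance = 152.8056
SD = sqrt(152.8056) = 12.3615

SD = 12.3615


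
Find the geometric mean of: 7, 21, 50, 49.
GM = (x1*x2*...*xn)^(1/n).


Product = 7 × 21 × 50 × 49 = 360150
GM = 360150^(1/4) = 24.4974

GM = 24.4974


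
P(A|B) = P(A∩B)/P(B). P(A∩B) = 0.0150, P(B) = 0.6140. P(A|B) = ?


P(A|B) = 0.0150/0.6140 = 0.0244

P(A|B) = 0.0244


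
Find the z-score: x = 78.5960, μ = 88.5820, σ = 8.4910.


z = (78.5960 - 88.5820)/8.4910
= -9.9860/8.4910
= -1.1761

z = -1.1761


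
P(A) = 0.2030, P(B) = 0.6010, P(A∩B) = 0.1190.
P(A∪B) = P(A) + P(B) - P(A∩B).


P(A∪B) = 0.2030 + 0.6010 - 0.1190
= 0.8040 - 0.1190
= 0.6850

P(A∪B) = 0.6850


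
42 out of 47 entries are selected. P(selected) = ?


P = 42/47 = 0.8936

P = 0.8936


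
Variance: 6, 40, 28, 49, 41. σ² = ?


Mean = 32.8000
Squared deviations: 718.2400, 51.8400, 23.0400, 262.4400, 67.2400
Sum = 1122.8000
Variance = 1122.8000/5 = 224.5600

Variance = 224.5600


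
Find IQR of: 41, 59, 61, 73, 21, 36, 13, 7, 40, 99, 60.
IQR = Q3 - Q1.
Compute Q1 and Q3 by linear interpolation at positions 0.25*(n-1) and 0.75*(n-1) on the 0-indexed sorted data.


Sorted: 7, 13, 21, 36, 40, 41, 59, 60, 61, 73, 99
Q1 (25th %ile) = 28.5000
Q3 (75th %ile) = 60.5000
IQR = 60.5000 - 28.5000 = 32.0000

IQR = 32.0000


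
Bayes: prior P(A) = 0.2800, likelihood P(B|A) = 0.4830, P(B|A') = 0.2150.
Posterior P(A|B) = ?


P(B) = P(B|A)*P(A) + P(B|A')*P(A')
= 0.4830*0.2800 + 0.2150*0.7200
= 0.135240 + 0.154800 = 0.290040
P(A|B) = 0.135240/0.290040 = 0.4663

P(A|B) = 0.4663


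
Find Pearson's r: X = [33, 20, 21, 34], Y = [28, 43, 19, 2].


Mean X = 27.0000, Mean Y = 23.0000
SD X = 6.519202, SD Y = 14.849242
Cov = -58.250000
r = -58.250000/(6.519202*14.849242) = -0.6017

r = -0.6017


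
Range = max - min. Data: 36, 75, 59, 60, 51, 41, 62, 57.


Max = 75, Min = 36
Range = 75 - 36 = 39

Range = 39


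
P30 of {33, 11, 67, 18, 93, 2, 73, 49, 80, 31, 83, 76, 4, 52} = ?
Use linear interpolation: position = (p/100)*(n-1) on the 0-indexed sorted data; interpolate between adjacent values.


Sorted: 2, 4, 11, 18, 31, 33, 49, 52, 67, 73, 76, 80, 83, 93
n = 14
Index = 30/100 * 13 = 3.9000
Lower = data[3] = 18, Upper = data[4] = 31
P30 = 18 + 0.9000*(13) = 29.7000

P30 = 29.7000


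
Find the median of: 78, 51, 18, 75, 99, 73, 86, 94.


Sorted: 18, 51, 73, 75, 78, 86, 94, 99
n = 8 (even)
Middle values: 75 and 78
Median = (75+78)/2 = 76.5000

Median = 76.5000


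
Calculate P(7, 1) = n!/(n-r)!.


P(7,1) = 7!/6!
= 5040/720
= 7

P(7,1) = 7


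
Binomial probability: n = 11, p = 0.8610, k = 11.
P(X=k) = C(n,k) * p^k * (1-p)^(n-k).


C(11,11) = 1
p^11 = 0.192768
(1-p)^0 = 1.000000
P = 1 * 0.192768 * 1.000000 = 0.1928

P(X=11) = 0.1928


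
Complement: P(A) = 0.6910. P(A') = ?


P(not A) = 1 - 0.6910 = 0.3090

P(not A) = 0.3090


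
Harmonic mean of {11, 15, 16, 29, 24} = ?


Sum of reciprocals = 1/11 + 1/15 + 1/16 + 1/29 + 1/24 = 0.296225
HM = 5/0.296225 = 16.8791

HM = 16.8791


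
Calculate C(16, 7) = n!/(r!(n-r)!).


C(16,7) = 16!/(7! × 9!)
= 20922789888000/(5040 × 362880)
= 11440

C(16,7) = 11440


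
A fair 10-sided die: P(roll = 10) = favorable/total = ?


Favorable outcomes (roll = 10): 1
Total outcomes = 10
P = 1/10 = 0.1000

P = 0.1000


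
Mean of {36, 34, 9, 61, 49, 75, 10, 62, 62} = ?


Sum = 36 + 34 + 9 + 61 + 49 + 75 + 10 + 62 + 62 = 398
n = 9
Mean = 398/9 = 44.2222

Mean = 44.2222


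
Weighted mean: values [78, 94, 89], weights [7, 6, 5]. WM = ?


Numerator = 78*7 + 94*6 + 89*5 = 1555
Denominator = 7 + 6 + 5 = 18
WM = 1555/18 = 86.3889

WM = 86.3889


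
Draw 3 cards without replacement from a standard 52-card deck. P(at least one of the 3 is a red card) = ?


P(at least one) = 1 - P(none)
P(none) = (26/52) × (25/51) × (24/50) = 0.117647
P(at least one) = 1 - 0.117647 = 0.8824

P = 0.8824


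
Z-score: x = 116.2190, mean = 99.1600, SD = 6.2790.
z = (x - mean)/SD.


z = (116.2190 - 99.1600)/6.2790
= 17.0590/6.2790
= 2.7168

z = 2.7168


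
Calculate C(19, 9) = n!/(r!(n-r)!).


C(19,9) = 19!/(9! × 10!)
= 121645100408832000/(362880 × 3628800)
= 92378

C(19,9) = 92378


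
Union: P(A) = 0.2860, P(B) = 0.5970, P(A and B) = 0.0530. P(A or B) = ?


P(A∪B) = 0.2860 + 0.5970 - 0.0530
= 0.8830 - 0.0530
= 0.8300

P(A∪B) = 0.8300


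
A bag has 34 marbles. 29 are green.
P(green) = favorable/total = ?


P = 29/34 = 0.8529

P = 0.8529


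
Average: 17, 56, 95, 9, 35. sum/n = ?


Sum = 17 + 56 + 95 + 9 + 35 = 212
n = 5
Mean = 212/5 = 42.4000

Mean = 42.4000


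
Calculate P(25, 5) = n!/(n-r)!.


P(25,5) = 25!/20!
= 15511210043330985984000000/2432902008176640000
= 6375600

P(25,5) = 6375600


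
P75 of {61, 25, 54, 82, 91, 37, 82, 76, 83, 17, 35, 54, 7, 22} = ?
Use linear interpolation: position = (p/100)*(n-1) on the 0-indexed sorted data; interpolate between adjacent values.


Sorted: 7, 17, 22, 25, 35, 37, 54, 54, 61, 76, 82, 82, 83, 91
n = 14
Index = 75/100 * 13 = 9.7500
Lower = data[9] = 76, Upper = data[10] = 82
P75 = 76 + 0.7500*(6) = 80.5000

P75 = 80.5000


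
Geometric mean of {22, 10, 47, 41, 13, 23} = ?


Product = 22 × 10 × 47 × 41 × 13 × 23 = 126758060
GM = 126758060^(1/6) = 22.4128

GM = 22.4128


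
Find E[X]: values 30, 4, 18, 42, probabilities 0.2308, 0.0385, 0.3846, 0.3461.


E[X] = 30*0.2308 + 4*0.0385 + 18*0.3846 + 42*0.3461
= 6.9240 + 0.1540 + 6.9228 + 14.5362
= 28.5370

E[X] = 28.5370


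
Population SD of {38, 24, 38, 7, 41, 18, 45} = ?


Mean = 30.1429
Variance = 168.9796
SD = sqrt(168.9796) = 12.9992

SD = 12.9992


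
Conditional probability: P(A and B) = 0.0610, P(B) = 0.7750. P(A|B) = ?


P(A|B) = 0.0610/0.7750 = 0.0787

P(A|B) = 0.0787


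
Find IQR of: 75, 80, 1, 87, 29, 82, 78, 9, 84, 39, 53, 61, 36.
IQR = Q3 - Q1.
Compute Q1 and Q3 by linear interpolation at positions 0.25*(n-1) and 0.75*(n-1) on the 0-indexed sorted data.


Sorted: 1, 9, 29, 36, 39, 53, 61, 75, 78, 80, 82, 84, 87
Q1 (25th %ile) = 36.0000
Q3 (75th %ile) = 80.0000
IQR = 80.0000 - 36.0000 = 44.0000

IQR = 44.0000


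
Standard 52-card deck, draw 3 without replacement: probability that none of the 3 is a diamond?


P(no diamonds) = (39/52) × (38/51) × (37/50)
= 0.4135

P = 0.4135


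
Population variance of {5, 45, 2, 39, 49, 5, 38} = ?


Mean = 26.1429
Squared deviations: 447.0204, 355.5918, 582.8776, 165.3061, 522.4490, 447.0204, 140.5918
Sum = 2660.8571
Variance = 2660.8571/7 = 380.1224

Variance = 380.1224


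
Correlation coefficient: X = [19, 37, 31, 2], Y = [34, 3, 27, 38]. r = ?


Mean X = 22.2500, Mean Y = 25.5000
SD X = 13.367404, SD Y = 13.573872
Cov = -149.875000
r = -149.875000/(13.367404*13.573872) = -0.8260

r = -0.8260


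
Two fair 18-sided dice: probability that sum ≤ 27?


Total outcomes = 18×18 = 324
Favorable (sum ≤ 27): 279
P = 279/324 = 0.8611

P = 0.8611


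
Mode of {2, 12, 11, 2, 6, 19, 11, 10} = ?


Frequencies: 2:2, 6:1, 10:1, 11:2, 12:1, 19:1
Max frequency = 2
Mode = 2, 11

Mode = 2, 11


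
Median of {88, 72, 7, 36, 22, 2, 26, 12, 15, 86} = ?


Sorted: 2, 7, 12, 15, 22, 26, 36, 72, 86, 88
n = 10 (even)
Middle values: 22 and 26
Median = (22+26)/2 = 24.0000

Median = 24.0000


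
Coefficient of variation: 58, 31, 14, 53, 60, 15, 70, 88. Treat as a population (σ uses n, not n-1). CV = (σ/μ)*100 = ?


Mean = 48.6250
SD = 24.7080
CV = (24.7080/48.6250)*100 = 50.8133%

CV = 50.8133%


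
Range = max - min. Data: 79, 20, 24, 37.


Max = 79, Min = 20
Range = 79 - 20 = 59

Range = 59


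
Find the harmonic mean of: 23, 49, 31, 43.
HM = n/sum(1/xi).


Sum of reciprocals = 1/23 + 1/49 + 1/31 + 1/43 = 0.119400
HM = 4/0.119400 = 33.5008

HM = 33.5008


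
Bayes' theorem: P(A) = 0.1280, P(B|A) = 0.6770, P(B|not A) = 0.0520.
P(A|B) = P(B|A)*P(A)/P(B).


P(B) = P(B|A)*P(A) + P(B|A')*P(A')
= 0.6770*0.1280 + 0.0520*0.8720
= 0.086656 + 0.045344 = 0.132000
P(A|B) = 0.086656/0.132000 = 0.6565

P(A|B) = 0.6565


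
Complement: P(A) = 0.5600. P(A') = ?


P(not A) = 1 - 0.5600 = 0.4400

P(not A) = 0.4400


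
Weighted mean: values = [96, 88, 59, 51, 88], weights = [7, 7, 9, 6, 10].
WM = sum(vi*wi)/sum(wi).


Numerator = 96*7 + 88*7 + 59*9 + 51*6 + 88*10 = 3005
Denominator = 7 + 7 + 9 + 6 + 10 = 39
WM = 3005/39 = 77.0513

WM = 77.0513


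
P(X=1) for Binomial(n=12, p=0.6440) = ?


C(12,1) = 12
p^1 = 0.644000
(1-p)^11 = 1.163992e-05
P = 12 * 0.644000 * 1.163992e-05 = 8.9953e-05

P(X=1) = 8.9953e-05


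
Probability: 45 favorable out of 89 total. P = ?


P = 45/89 = 0.5056

P = 0.5056


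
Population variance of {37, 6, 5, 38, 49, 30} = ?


Mean = 27.5000
Squared deviations: 90.2500, 462.2500, 506.2500, 110.2500, 462.2500, 6.2500
Sum = 1637.5000
Variance = 1637.5000/6 = 272.9167

Variance = 272.9167


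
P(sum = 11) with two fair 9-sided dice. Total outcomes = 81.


Total outcomes = 9×9 = 81
Favorable (sum = 11): 8
P = 8/81 = 0.0988

P = 0.0988


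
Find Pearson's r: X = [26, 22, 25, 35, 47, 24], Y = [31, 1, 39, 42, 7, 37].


Mean X = 29.8333, Mean Y = 26.1667
SD X = 8.706639, SD Y = 16.108141
Cov = -32.305556
r = -32.305556/(8.706639*16.108141) = -0.2303

r = -0.2303


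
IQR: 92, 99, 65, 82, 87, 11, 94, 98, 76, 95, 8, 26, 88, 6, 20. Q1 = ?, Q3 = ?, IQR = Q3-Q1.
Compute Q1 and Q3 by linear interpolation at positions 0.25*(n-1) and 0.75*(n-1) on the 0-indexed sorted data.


Sorted: 6, 8, 11, 20, 26, 65, 76, 82, 87, 88, 92, 94, 95, 98, 99
Q1 (25th %ile) = 23.0000
Q3 (75th %ile) = 93.0000
IQR = 93.0000 - 23.0000 = 70.0000

IQR = 70.0000


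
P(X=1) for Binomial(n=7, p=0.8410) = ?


C(7,1) = 7
p^1 = 0.841000
(1-p)^6 = 1.615782e-05
P = 7 * 0.841000 * 1.615782e-05 = 9.5121e-05

P(X=1) = 9.5121e-05


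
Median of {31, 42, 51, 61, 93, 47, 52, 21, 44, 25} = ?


Sorted: 21, 25, 31, 42, 44, 47, 51, 52, 61, 93
n = 10 (even)
Middle values: 44 and 47
Median = (44+47)/2 = 45.5000

Median = 45.5000


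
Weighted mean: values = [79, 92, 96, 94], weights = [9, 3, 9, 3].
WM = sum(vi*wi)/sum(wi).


Numerator = 79*9 + 92*3 + 96*9 + 94*3 = 2133
Denominator = 9 + 3 + 9 + 3 = 24
WM = 2133/24 = 88.8750

WM = 88.8750


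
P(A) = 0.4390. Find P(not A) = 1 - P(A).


P(not A) = 1 - 0.4390 = 0.5610

P(not A) = 0.5610


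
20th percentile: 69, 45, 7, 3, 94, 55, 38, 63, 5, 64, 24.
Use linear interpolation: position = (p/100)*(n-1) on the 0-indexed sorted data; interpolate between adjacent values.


Sorted: 3, 5, 7, 24, 38, 45, 55, 63, 64, 69, 94
n = 11
Index = 20/100 * 10 = 2.0000
Lower = data[2] = 7, Upper = data[3] = 24
P20 = 7 + 0*(17) = 7.0000

P20 = 7.0000


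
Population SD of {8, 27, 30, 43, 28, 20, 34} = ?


Mean = 27.1429
Variance = 103.5510
SD = sqrt(103.5510) = 10.1760

SD = 10.1760


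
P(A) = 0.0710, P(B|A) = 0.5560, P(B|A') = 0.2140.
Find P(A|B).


P(B) = P(B|A)*P(A) + P(B|A')*P(A')
= 0.5560*0.0710 + 0.2140*0.9290
= 0.039476 + 0.198806 = 0.238282
P(A|B) = 0.039476/0.238282 = 0.1657

P(A|B) = 0.1657


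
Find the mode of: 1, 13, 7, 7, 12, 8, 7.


Frequencies: 1:1, 7:3, 8:1, 12:1, 13:1
Max frequency = 3
Mode = 7

Mode = 7


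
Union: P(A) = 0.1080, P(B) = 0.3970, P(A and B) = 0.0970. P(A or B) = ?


P(A∪B) = 0.1080 + 0.3970 - 0.0970
= 0.5050 - 0.0970
= 0.4080

P(A∪B) = 0.4080


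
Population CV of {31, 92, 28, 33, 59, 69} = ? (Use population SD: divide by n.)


Mean = 52.0000
SD = 23.5089
CV = (23.5089/52.0000)*100 = 45.2094%

CV = 45.2094%


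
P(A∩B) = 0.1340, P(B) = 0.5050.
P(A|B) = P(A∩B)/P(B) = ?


P(A|B) = 0.1340/0.5050 = 0.2653

P(A|B) = 0.2653


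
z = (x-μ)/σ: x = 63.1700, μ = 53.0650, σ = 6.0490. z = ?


z = (63.1700 - 53.0650)/6.0490
= 10.1050/6.0490
= 1.6705

z = 1.6705


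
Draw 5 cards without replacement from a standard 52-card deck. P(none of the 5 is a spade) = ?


P(no spades) = (39/52) × (38/51) × (37/50) × (36/49) × (35/48)
= 0.2215

P = 0.2215


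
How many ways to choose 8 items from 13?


C(13,8) = 13!/(8! × 5!)
= 6227020800/(40320 × 120)
= 1287

C(13,8) = 1287


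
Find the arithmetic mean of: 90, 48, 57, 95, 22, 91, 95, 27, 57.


Sum = 90 + 48 + 57 + 95 + 22 + 91 + 95 + 27 + 57 = 582
n = 9
Mean = 582/9 = 64.6667

Mean = 64.6667


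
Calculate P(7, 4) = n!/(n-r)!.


P(7,4) = 7!/3!
= 5040/6
= 840

P(7,4) = 840


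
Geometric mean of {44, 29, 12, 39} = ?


Product = 44 × 29 × 12 × 39 = 597168
GM = 597168^(1/4) = 27.7987

GM = 27.7987


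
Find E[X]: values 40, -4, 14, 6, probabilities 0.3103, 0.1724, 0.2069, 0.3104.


E[X] = 40*0.3103 - 4*0.1724 + 14*0.2069 + 6*0.3104
= 12.4120 - 0.6896 + 2.8966 + 1.8624
= 16.4814

E[X] = 16.4814


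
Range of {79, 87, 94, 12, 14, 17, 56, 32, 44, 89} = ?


Max = 94, Min = 12
Range = 94 - 12 = 82

Range = 82


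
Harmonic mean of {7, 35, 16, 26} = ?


Sum of reciprocals = 1/7 + 1/35 + 1/16 + 1/26 = 0.272390
HM = 4/0.272390 = 14.6848

HM = 14.6848


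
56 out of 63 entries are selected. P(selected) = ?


P = 56/63 = 0.8889

P = 0.8889


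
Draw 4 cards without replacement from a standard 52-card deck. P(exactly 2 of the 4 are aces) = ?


Hypergeometric: P(X=2) = C(4,2)·C(48,2) / C(52,4)
= 6 × 1128 / 270725
= 6768/270725 = 0.0250

P = 0.0250


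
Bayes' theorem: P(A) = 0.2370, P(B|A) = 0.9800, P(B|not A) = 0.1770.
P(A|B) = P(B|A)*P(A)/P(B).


P(B) = P(B|A)*P(A) + P(B|A')*P(A')
= 0.9800*0.2370 + 0.1770*0.7630
= 0.232260 + 0.135051 = 0.367311
P(A|B) = 0.232260/0.367311 = 0.6323

P(A|B) = 0.6323


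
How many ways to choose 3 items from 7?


C(7,3) = 7!/(3! × 4!)
= 5040/(6 × 24)
= 35

C(7,3) = 35


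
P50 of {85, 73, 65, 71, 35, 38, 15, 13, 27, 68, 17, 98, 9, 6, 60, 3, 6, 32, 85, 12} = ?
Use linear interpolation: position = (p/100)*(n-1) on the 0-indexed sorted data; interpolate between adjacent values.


Sorted: 3, 6, 6, 9, 12, 13, 15, 17, 27, 32, 35, 38, 60, 65, 68, 71, 73, 85, 85, 98
n = 20
Index = 50/100 * 19 = 9.5000
Lower = data[9] = 32, Upper = data[10] = 35
P50 = 32 + 0.5000*(3) = 33.5000

P50 = 33.5000


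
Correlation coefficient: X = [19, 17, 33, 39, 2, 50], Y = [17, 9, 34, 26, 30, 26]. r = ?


Mean X = 26.6667, Mean Y = 23.6667
SD X = 15.797327, SD Y = 8.339997
Cov = 30.888889
r = 30.888889/(15.797327*8.339997) = 0.2345

r = 0.2345


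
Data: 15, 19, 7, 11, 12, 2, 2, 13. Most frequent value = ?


Frequencies: 2:2, 7:1, 11:1, 12:1, 13:1, 15:1, 19:1
Max frequency = 2
Mode = 2

Mode = 2


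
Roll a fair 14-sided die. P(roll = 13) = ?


Favorable outcomes (roll = 13): 1
Total outcomes = 14
P = 1/14 = 0.0714

P = 0.0714


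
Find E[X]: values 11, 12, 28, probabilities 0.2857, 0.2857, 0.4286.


E[X] = 11*0.2857 + 12*0.2857 + 28*0.4286
= 3.1427 + 3.4284 + 12.0008
= 18.5719

E[X] = 18.5719


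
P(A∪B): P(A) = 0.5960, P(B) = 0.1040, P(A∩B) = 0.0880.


P(A∪B) = 0.5960 + 0.1040 - 0.0880
= 0.7000 - 0.0880
= 0.6120

P(A∪B) = 0.6120


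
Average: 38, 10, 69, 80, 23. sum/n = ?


Sum = 38 + 10 + 69 + 80 + 23 = 220
n = 5
Mean = 220/5 = 44.0000

Mean = 44.0000


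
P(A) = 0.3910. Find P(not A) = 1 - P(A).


P(not A) = 1 - 0.3910 = 0.6090

P(not A) = 0.6090


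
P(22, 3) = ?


P(22,3) = 22!/19!
= 1124000727777607680000/121645100408832000
= 9240

P(22,3) = 9240


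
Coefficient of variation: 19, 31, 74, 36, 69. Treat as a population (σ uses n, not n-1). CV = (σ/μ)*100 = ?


Mean = 45.8000
SD = 21.7568
CV = (21.7568/45.8000)*100 = 47.5040%

CV = 47.5040%


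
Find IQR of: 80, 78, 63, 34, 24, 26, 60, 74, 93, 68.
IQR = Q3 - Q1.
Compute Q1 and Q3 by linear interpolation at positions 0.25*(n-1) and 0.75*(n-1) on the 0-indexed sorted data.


Sorted: 24, 26, 34, 60, 63, 68, 74, 78, 80, 93
Q1 (25th %ile) = 40.5000
Q3 (75th %ile) = 77.0000
IQR = 77.0000 - 40.5000 = 36.5000

IQR = 36.5000


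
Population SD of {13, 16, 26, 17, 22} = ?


Mean = 18.8000
Variance = 21.3600
SD = sqrt(21.3600) = 4.6217

SD = 4.6217


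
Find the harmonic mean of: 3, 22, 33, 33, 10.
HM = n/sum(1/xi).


Sum of reciprocals = 1/3 + 1/22 + 1/33 + 1/33 + 1/10 = 0.539394
HM = 5/0.539394 = 9.2697

HM = 9.2697


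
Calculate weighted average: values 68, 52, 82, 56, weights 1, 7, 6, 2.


Numerator = 68*1 + 52*7 + 82*6 + 56*2 = 1036
Denominator = 1 + 7 + 6 + 2 = 16
WM = 1036/16 = 64.7500

WM = 64.7500


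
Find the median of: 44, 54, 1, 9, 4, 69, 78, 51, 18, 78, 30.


Sorted: 1, 4, 9, 18, 30, 44, 51, 54, 69, 78, 78
n = 11 (odd)
Middle value = 44

Median = 44


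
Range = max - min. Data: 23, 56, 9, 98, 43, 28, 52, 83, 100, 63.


Max = 100, Min = 9
Range = 100 - 9 = 91

Range = 91


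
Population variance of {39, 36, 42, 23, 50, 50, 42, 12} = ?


Mean = 36.7500
Squared deviations: 5.0625, 0.5625, 27.5625, 189.0625, 175.5625, 175.5625, 27.5625, 612.5625
Sum = 1213.5000
Variance = 1213.5000/8 = 151.6875

Variance = 151.6875


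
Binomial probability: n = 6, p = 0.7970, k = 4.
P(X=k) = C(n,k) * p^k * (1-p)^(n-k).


C(6,4) = 15
p^4 = 0.403490
(1-p)^2 = 0.041209
P = 15 * 0.403490 * 0.041209 = 0.2494

P(X=4) = 0.2494


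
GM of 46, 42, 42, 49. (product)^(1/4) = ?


Product = 46 × 42 × 42 × 49 = 3976056
GM = 3976056^(1/4) = 44.6543

GM = 44.6543


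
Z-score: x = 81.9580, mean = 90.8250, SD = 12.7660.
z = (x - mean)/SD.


z = (81.9580 - 90.8250)/12.7660
= -8.8670/12.7660
= -0.6946

z = -0.6946


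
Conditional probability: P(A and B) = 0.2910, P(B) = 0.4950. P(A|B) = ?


P(A|B) = 0.2910/0.4950 = 0.5879

P(A|B) = 0.5879


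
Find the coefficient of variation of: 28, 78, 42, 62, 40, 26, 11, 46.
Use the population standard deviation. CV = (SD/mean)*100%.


Mean = 41.6250
SD = 19.7733
CV = (19.7733/41.6250)*100 = 47.5035%

CV = 47.5035%


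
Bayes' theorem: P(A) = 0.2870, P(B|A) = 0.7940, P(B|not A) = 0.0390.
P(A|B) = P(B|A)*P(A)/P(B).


P(B) = P(B|A)*P(A) + P(B|A')*P(A')
= 0.7940*0.2870 + 0.0390*0.7130
= 0.227878 + 0.027807 = 0.255685
P(A|B) = 0.227878/0.255685 = 0.8912

P(A|B) = 0.8912


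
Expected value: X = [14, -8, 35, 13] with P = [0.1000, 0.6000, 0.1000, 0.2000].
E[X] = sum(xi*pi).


E[X] = 14*0.1000 - 8*0.6000 + 35*0.1000 + 13*0.2000
= 1.4000 - 4.8000 + 3.5000 + 2.6000
= 2.7000

E[X] = 2.7000


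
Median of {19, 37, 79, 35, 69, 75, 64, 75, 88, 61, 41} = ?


Sorted: 19, 35, 37, 41, 61, 64, 69, 75, 75, 79, 88
n = 11 (odd)
Middle value = 64

Median = 64


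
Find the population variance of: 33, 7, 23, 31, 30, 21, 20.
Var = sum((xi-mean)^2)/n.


Mean = 23.5714
Squared deviations: 88.8980, 274.6122, 0.3265, 55.1837, 41.3265, 6.6122, 12.7551
Sum = 479.7143
Variance = 479.7143/7 = 68.5306

Variance = 68.5306


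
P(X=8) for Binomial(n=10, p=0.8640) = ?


C(10,8) = 45
p^8 = 0.310535
(1-p)^2 = 0.018496
P = 45 * 0.310535 * 0.018496 = 0.2585

P(X=8) = 0.2585


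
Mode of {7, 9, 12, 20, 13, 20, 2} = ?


Frequencies: 2:1, 7:1, 9:1, 12:1, 13:1, 20:2
Max frequency = 2
Mode = 20

Mode = 20


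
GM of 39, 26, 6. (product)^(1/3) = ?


Product = 39 × 26 × 6 = 6084
GM = 6084^(1/3) = 18.2556

GM = 18.2556


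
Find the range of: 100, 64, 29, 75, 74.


Max = 100, Min = 29
Range = 100 - 29 = 71

Range = 71


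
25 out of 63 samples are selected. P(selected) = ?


P = 25/63 = 0.3968

P = 0.3968


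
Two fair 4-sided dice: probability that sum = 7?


Total outcomes = 4×4 = 16
Favorable (sum = 7): 2
P = 2/16 = 0.1250

P = 0.1250


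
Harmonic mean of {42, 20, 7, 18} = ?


Sum of reciprocals = 1/42 + 1/20 + 1/7 + 1/18 = 0.272222
HM = 4/0.272222 = 14.6939

HM = 14.6939


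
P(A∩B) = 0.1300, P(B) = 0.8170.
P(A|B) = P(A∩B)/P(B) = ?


P(A|B) = 0.1300/0.8170 = 0.1591

P(A|B) = 0.1591


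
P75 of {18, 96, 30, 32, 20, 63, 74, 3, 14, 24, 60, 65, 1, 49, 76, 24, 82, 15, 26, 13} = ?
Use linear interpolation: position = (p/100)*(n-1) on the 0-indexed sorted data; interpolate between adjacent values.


Sorted: 1, 3, 13, 14, 15, 18, 20, 24, 24, 26, 30, 32, 49, 60, 63, 65, 74, 76, 82, 96
n = 20
Index = 75/100 * 19 = 14.2500
Lower = data[14] = 63, Upper = data[15] = 65
P75 = 63 + 0.2500*(2) = 63.5000

P75 = 63.5000


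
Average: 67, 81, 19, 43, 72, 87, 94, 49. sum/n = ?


Sum = 67 + 81 + 19 + 43 + 72 + 87 + 94 + 49 = 512
n = 8
Mean = 512/8 = 64.0000

Mean = 64.0000


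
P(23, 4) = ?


P(23,4) = 23!/19!
= 25852016738884976640000/121645100408832000
= 212520

P(23,4) = 212520


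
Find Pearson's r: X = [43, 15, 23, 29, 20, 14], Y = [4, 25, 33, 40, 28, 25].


Mean X = 24.0000, Mean Y = 25.8333
SD X = 9.865766, SD Y = 11.066717
Cov = -57.333333
r = -57.333333/(9.865766*11.066717) = -0.5251

r = -0.5251


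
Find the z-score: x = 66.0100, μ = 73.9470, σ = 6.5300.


z = (66.0100 - 73.9470)/6.5300
= -7.9370/6.5300
= -1.2155

z = -1.2155


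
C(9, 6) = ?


C(9,6) = 9!/(6! × 3!)
= 362880/(720 × 6)
= 84

C(9,6) = 84


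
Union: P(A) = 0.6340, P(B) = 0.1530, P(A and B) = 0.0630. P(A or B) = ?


P(A∪B) = 0.6340 + 0.1530 - 0.0630
= 0.7870 - 0.0630
= 0.7240

P(A∪B) = 0.7240


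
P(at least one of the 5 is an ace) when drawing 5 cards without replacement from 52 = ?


P(at least one) = 1 - P(none)
P(none) = (48/52) × (47/51) × (46/50) × (45/49) × (44/48) = 0.658842
P(at least one) = 1 - 0.658842 = 0.3412

P = 0.3412


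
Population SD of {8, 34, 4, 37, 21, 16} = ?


Mean = 20.0000
Variance = 150.3333
SD = sqrt(150.3333) = 12.2610

SD = 12.2610


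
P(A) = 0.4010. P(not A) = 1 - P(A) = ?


P(not A) = 1 - 0.4010 = 0.5990

P(not A) = 0.5990


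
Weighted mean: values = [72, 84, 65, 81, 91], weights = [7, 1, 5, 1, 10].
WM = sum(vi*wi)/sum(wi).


Numerator = 72*7 + 84*1 + 65*5 + 81*1 + 91*10 = 1904
Denominator = 7 + 1 + 5 + 1 + 10 = 24
WM = 1904/24 = 79.3333

WM = 79.3333


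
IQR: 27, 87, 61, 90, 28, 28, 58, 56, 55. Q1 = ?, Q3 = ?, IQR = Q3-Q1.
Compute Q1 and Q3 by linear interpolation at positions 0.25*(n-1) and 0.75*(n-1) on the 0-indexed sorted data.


Sorted: 27, 28, 28, 55, 56, 58, 61, 87, 90
Q1 (25th %ile) = 28.0000
Q3 (75th %ile) = 61.0000
IQR = 61.0000 - 28.0000 = 33.0000

IQR = 33.0000


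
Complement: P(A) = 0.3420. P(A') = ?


P(not A) = 1 - 0.3420 = 0.6580

P(not A) = 0.6580


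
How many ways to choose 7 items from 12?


C(12,7) = 12!/(7! × 5!)
= 479001600/(5040 × 120)
= 792

C(12,7) = 792


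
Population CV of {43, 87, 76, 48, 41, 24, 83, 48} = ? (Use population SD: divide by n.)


Mean = 56.2500
SD = 21.3175
CV = (21.3175/56.2500)*100 = 37.8978%

CV = 37.8978%


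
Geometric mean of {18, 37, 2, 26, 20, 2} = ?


Product = 18 × 37 × 2 × 26 × 20 × 2 = 1385280
GM = 1385280^(1/6) = 10.5582

GM = 10.5582


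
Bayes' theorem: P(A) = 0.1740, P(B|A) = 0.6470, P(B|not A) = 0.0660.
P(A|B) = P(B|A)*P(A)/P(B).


P(B) = P(B|A)*P(A) + P(B|A')*P(A')
= 0.6470*0.1740 + 0.0660*0.8260
= 0.112578 + 0.054516 = 0.167094
P(A|B) = 0.112578/0.167094 = 0.6737

P(A|B) = 0.6737


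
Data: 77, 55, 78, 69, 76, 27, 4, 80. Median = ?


Sorted: 4, 27, 55, 69, 76, 77, 78, 80
n = 8 (even)
Middle values: 69 and 76
Median = (69+76)/2 = 72.5000

Median = 72.5000


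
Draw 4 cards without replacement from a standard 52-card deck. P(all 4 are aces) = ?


P(all aces) = (4/52) × (3/51) × (2/50) × (1/49)
= 3.6938e-06

P = 3.6938e-06


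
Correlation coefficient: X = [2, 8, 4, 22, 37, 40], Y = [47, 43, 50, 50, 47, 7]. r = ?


Mean X = 18.8333, Mean Y = 40.6667
SD X = 15.323366, SD Y = 15.238839
Cov = -139.722222
r = -139.722222/(15.323366*15.238839) = -0.5984

r = -0.5984


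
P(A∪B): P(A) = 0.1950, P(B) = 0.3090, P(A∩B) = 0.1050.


P(A∪B) = 0.1950 + 0.3090 - 0.1050
= 0.5040 - 0.1050
= 0.3990

P(A∪B) = 0.3990


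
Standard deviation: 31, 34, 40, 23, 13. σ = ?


Mean = 28.2000
Variance = 87.7600
SD = sqrt(87.7600) = 9.3680

SD = 9.3680


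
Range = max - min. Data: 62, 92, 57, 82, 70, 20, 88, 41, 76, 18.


Max = 92, Min = 18
Range = 92 - 18 = 74

Range = 74


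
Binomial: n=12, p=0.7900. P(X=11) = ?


C(12,11) = 12
p^11 = 0.074799
(1-p)^1 = 0.210000
P = 12 * 0.074799 * 0.210000 = 0.1885

P(X=11) = 0.1885


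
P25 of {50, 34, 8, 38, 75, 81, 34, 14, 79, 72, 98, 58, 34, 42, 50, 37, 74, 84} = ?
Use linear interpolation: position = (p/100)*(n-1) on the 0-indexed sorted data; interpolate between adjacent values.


Sorted: 8, 14, 34, 34, 34, 37, 38, 42, 50, 50, 58, 72, 74, 75, 79, 81, 84, 98
n = 18
Index = 25/100 * 17 = 4.2500
Lower = data[4] = 34, Upper = data[5] = 37
P25 = 34 + 0.2500*(3) = 34.7500

P25 = 34.7500


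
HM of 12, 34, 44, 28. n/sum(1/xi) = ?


Sum of reciprocals = 1/12 + 1/34 + 1/44 + 1/28 = 0.171187
HM = 4/0.171187 = 23.3663

HM = 23.3663


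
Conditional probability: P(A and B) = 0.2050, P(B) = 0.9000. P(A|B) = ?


P(A|B) = 0.2050/0.9000 = 0.2278

P(A|B) = 0.2278


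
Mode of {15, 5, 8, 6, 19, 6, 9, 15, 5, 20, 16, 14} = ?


Frequencies: 5:2, 6:2, 8:1, 9:1, 14:1, 15:2, 16:1, 19:1, 20:1
Max frequency = 2
Mode = 5, 6, 15

Mode = 5, 6, 15


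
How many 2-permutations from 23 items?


P(23,2) = 23!/21!
= 25852016738884976640000/51090942171709440000
= 506

P(23,2) = 506


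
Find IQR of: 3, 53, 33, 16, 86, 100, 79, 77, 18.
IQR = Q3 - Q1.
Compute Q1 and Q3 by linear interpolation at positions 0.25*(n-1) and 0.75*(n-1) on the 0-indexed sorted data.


Sorted: 3, 16, 18, 33, 53, 77, 79, 86, 100
Q1 (25th %ile) = 18.0000
Q3 (75th %ile) = 79.0000
IQR = 79.0000 - 18.0000 = 61.0000

IQR = 61.0000


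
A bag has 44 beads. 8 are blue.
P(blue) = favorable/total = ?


P = 8/44 = 0.1818

P = 0.1818


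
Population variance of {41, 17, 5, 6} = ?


Mean = 17.2500
Squared deviations: 564.0625, 0.0625, 150.0625, 126.5625
Sum = 840.7500
Variance = 840.7500/4 = 210.1875

Variance = 210.1875


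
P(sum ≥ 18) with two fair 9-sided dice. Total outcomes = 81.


Total outcomes = 9×9 = 81
Favorable (sum ≥ 18): 1
P = 1/81 = 0.0123

P = 0.0123


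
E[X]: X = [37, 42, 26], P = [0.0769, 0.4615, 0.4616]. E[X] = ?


E[X] = 37*0.0769 + 42*0.4615 + 26*0.4616
= 2.8453 + 19.3830 + 12.0016
= 34.2299

E[X] = 34.2299


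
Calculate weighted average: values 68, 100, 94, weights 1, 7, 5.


Numerator = 68*1 + 100*7 + 94*5 = 1238
Denominator = 1 + 7 + 5 = 13
WM = 1238/13 = 95.2308

WM = 95.2308


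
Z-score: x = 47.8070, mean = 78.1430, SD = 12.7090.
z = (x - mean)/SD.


z = (47.8070 - 78.1430)/12.7090
= -30.3360/12.7090
= -2.3870

z = -2.3870


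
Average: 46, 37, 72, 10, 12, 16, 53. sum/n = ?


Sum = 46 + 37 + 72 + 10 + 12 + 16 + 53 = 246
n = 7
Mean = 246/7 = 35.1429

Mean = 35.1429


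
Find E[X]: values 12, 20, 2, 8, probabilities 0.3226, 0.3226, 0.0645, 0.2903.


E[X] = 12*0.3226 + 20*0.3226 + 2*0.0645 + 8*0.2903
= 3.8712 + 6.4520 + 0.1290 + 2.3224
= 12.7746

E[X] = 12.7746


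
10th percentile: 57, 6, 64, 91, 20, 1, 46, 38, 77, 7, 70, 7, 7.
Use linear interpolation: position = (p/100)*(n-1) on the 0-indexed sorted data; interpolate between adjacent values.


Sorted: 1, 6, 7, 7, 7, 20, 38, 46, 57, 64, 70, 77, 91
n = 13
Index = 10/100 * 12 = 1.2000
Lower = data[1] = 6, Upper = data[2] = 7
P10 = 6 + 0.2000*(1) = 6.2000

P10 = 6.2000


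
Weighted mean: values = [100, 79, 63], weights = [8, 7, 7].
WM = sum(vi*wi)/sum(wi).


Numerator = 100*8 + 79*7 + 63*7 = 1794
Denominator = 8 + 7 + 7 = 22
WM = 1794/22 = 81.5455

WM = 81.5455


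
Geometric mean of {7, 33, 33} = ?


Product = 7 × 33 × 33 = 7623
GM = 7623^(1/3) = 19.6808

GM = 19.6808


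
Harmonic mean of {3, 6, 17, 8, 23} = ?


Sum of reciprocals = 1/3 + 1/6 + 1/17 + 1/8 + 1/23 = 0.727302
HM = 5/0.727302 = 6.8747

HM = 6.8747


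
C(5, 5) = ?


C(5,5) = 5!/(5! × 0!)
= 120/(120 × 1)
= 1

C(5,5) = 1
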